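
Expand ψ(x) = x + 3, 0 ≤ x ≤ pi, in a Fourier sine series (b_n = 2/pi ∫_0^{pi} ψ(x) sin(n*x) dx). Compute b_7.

b_7 = 2/pi ∫_0^{pi} (x + 3) sin(7*x) dx.
Integrating by parts (boundary term plus one more integral), an antiderivative of (x + 3) sin(7*x) is -x*cos(7*x)/7 + sin(7*x)/49 - 3*cos(7*x)/7; evaluating from 0 to pi: ∫_{0}^{pi} (x + 3) sin(7*x) dx = (3/7 + pi/7) - (-3/7) = pi/7 + 6/7.
Hence b_7 = (2/pi)·(pi/7 + 6/7) = 2*(pi + 6)/(7*pi).

2*(pi + 6)/(7*pi)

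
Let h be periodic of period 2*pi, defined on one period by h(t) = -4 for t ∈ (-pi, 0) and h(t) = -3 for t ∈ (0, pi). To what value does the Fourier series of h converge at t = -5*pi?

-7/2

t = -5*pi differs from t = -pi by -2 full period(s), and the series is 2*pi-periodic.
At t = -pi the one-sided limits are h(-pi^-) = -3 and h(-pi^+) = -4.
By Dirichlet's theorem the series converges to their average, [(-3) + (-4)]/2 = -7/2.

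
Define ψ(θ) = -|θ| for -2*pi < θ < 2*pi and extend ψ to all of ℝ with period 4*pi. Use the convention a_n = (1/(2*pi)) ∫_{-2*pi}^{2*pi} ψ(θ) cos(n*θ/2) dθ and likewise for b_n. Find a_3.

8/(9*pi)

a_3 = (1/(2*pi)) ∫_{-2*pi}^{2*pi} ψ(θ) cos(3*θ/2) dθ.
ψ is even and cos(3*θ/2) is even, so the integrand is even and a_3 = 1/pi ∫_0^{2*pi} ψ(θ) cos(3*θ/2) dθ.
Integrating by parts (boundary term plus one more integral), an antiderivative of (-θ) cos(3*θ/2) is -2*θ*sin(3*θ/2)/3 - 4*cos(3*θ/2)/9; evaluating from 0 to 2*pi: ∫_{0}^{2*pi} (-θ) cos(3*θ/2) dθ = (4/9) - (-4/9) = 8/9.
Hence a_3 = (1/pi)·(8/9) = 8/(9*pi).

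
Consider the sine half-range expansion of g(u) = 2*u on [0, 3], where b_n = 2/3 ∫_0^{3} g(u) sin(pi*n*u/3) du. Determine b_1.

b_1 = 2/3 ∫_0^{3} (2*u) sin(pi*u/3) du.
Integrating by parts (boundary term plus one more integral), an antiderivative of (2*u) sin(pi*u/3) is -6*u*cos(pi*u/3)/pi + 18*sin(pi*u/3)/pi**2; evaluating from 0 to 3: ∫_{0}^{3} (2*u) sin(pi*u/3) du = (18/pi) - (0) = 18/pi.
Hence b_1 = (2/3)·(18/pi) = 12/pi.

12/pi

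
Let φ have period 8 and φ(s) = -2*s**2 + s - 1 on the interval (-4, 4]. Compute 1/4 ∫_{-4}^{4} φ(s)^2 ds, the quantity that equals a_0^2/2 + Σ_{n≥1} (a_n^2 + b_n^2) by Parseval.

6974/15

1/4 ∫_{-4}^{4} φ(s)^2 ds = 1/4 · (27896/15) = 6974/15.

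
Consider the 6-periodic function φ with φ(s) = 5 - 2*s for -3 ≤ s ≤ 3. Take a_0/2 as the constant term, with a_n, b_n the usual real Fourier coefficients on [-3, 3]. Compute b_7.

b_7 = 1/3 ∫_{-3}^{3} φ(s) sin(7*pi*s/3) ds.
Integrating by parts (boundary term plus one more integral), an antiderivative of (5 - 2*s) sin(7*pi*s/3) is 6*s*cos(7*pi*s/3)/(7*pi) - 18*sin(7*pi*s/3)/(49*pi**2) - 15*cos(7*pi*s/3)/(7*pi); evaluating from -3 to 3: ∫_{-3}^{3} (5 - 2*s) sin(7*pi*s/3) ds = (-3/(7*pi)) - (33/(7*pi)) = -36/(7*pi).
Hence b_7 = (1/3)·(-36/(7*pi)) = -12/(7*pi).

-12/(7*pi)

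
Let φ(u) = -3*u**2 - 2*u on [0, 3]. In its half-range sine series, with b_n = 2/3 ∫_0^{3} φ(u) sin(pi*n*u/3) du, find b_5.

6*(36 - 275*pi**2)/(125*pi**3)

b_5 = 2/3 ∫_0^{3} (-3*u**2 - 2*u) sin(5*pi*u/3) du.
Integrating by parts twice (tabular method), an antiderivative of (-3*u**2 - 2*u) sin(5*pi*u/3) is 9*u**2*cos(5*pi*u/3)/(5*pi) - 54*u*sin(5*pi*u/3)/(25*pi**2) + 6*u*cos(5*pi*u/3)/(5*pi) - 18*sin(5*pi*u/3)/(25*pi**2) - 162*cos(5*pi*u/3)/(125*pi**3); evaluating from 0 to 3: ∫_{0}^{3} (-3*u**2 - 2*u) sin(5*pi*u/3) du = (9*(18 - 275*pi**2)/(125*pi**3)) - (-162/(125*pi**3)) = 9*(36 - 275*pi**2)/(125*pi**3).
Hence b_5 = (2/3)·(9*(36 - 275*pi**2)/(125*pi**3)) = 6*(36 - 275*pi**2)/(125*pi**3).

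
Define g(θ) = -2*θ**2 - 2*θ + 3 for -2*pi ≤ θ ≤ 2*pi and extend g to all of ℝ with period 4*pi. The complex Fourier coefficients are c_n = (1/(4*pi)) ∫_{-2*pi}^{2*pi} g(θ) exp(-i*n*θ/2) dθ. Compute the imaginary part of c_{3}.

Since g is real-valued, Im(c_{3}) = -(1/(4*pi)) ∫_{-2*pi}^{2*pi} g(θ) sin(3*θ/2) dθ = -b_{3}/2.
Integrating by parts twice (tabular method), an antiderivative of (-2*θ**2 - 2*θ + 3) sin(3*θ/2) is 4*θ**2*cos(3*θ/2)/3 - 16*θ*sin(3*θ/2)/9 + 4*θ*cos(3*θ/2)/3 - 8*sin(3*θ/2)/9 - 86*cos(3*θ/2)/27; evaluating from -2*pi to 2*pi: ∫_{-2*pi}^{2*pi} (-2*θ**2 - 2*θ + 3) sin(3*θ/2) dθ = (-16*pi**2/3 - 8*pi/3 + 86/27) - (-16*pi**2/3 + 86/27 + 8*pi/3) = -16*pi/3.
Hence Im(c_{3}) = (-1/(4*pi))·(-16*pi/3) = 4/3.

4/3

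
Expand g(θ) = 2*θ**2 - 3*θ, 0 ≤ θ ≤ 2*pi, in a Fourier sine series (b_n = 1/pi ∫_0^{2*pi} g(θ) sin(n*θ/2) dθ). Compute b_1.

-64/pi - 12 + 16*pi

b_1 = 1/pi ∫_0^{2*pi} (2*θ**2 - 3*θ) sin(θ/2) dθ.
Integrating by parts twice (tabular method), an antiderivative of (2*θ**2 - 3*θ) sin(θ/2) is -4*θ**2*cos(θ/2) + 16*θ*sin(θ/2) + 6*θ*cos(θ/2) - 12*sin(θ/2) + 32*cos(θ/2); evaluating from 0 to 2*pi: ∫_{0}^{2*pi} (2*θ**2 - 3*θ) sin(θ/2) dθ = (-12*pi - 32 + 16*pi**2) - (32) = -64 - 12*pi + 16*pi**2.
Hence b_1 = (1/pi)·(-64 - 12*pi + 16*pi**2) = -64/pi - 12 + 16*pi.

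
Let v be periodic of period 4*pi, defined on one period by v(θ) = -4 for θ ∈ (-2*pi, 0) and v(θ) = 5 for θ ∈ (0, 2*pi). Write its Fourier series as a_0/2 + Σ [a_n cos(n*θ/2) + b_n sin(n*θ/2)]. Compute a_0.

a_0 = (1/(2*pi)) ∫_{-2*pi}^{2*pi} v(θ) dθ = (1/(2*pi)) · (2*pi) = 1.

1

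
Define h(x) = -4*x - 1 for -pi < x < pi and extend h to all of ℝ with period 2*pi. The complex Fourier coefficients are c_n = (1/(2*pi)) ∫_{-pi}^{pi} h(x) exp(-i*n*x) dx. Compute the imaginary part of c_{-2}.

2

Since h is real-valued, Im(c_{-2}) = -(1/(2*pi)) ∫_{-pi}^{pi} h(x) sin(-2*x) dx = b_{2}/2.
Integrating by parts (boundary term plus one more integral), an antiderivative of (-4*x - 1) sin(-2*x) is -2*x*cos(2*x) + sin(2*x) - cos(2*x)/2; evaluating from -pi to pi: ∫_{-pi}^{pi} (-4*x - 1) sin(-2*x) dx = (-2*pi - 1/2) - (-1/2 + 2*pi) = -4*pi.
Hence Im(c_{-2}) = (-1/(2*pi))·(-4*pi) = 2.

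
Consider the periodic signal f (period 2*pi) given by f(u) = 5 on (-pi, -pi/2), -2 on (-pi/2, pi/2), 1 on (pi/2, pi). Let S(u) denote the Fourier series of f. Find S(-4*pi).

u = -4*pi differs from u = 0 by -2 full period(s), and the series is 2*pi-periodic.
f is continuous at u = 0 with value -2, so the series converges to -2 there.

-2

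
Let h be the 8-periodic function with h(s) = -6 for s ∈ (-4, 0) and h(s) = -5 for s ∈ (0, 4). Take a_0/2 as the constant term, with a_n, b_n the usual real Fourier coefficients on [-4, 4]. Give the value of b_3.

2/(3*pi)

b_3 = 1/4 ∫_{-4}^{4} h(s) sin(3*pi*s/4) ds.
Split the integral at the breakpoints.
Directly, an antiderivative of (-6) sin(3*pi*s/4) is 8*cos(3*pi*s/4)/pi; evaluating from -4 to 0: ∫_{-4}^{0} (-6) sin(3*pi*s/4) ds = (8/pi) - (-8/pi) = 16/pi.
Directly, an antiderivative of (-5) sin(3*pi*s/4) is 20*cos(3*pi*s/4)/(3*pi); evaluating from 0 to 4: ∫_{0}^{4} (-5) sin(3*pi*s/4) ds = (-20/(3*pi)) - (20/(3*pi)) = -40/(3*pi).
Summing the pieces and multiplying by (1/4) gives b_3 = 2/(3*pi).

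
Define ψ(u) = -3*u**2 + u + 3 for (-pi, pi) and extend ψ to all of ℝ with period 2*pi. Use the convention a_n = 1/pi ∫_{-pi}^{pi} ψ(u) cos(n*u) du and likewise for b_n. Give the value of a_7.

12/49

a_7 = 1/pi ∫_{-pi}^{pi} ψ(u) cos(7*u) du.
Integrating by parts twice (tabular method), an antiderivative of (-3*u**2 + u + 3) cos(7*u) is -3*u**2*sin(7*u)/7 + u*sin(7*u)/7 - 6*u*cos(7*u)/49 + 153*sin(7*u)/343 + cos(7*u)/49; evaluating from -pi to pi: ∫_{-pi}^{pi} (-3*u**2 + u + 3) cos(7*u) du = (-1/49 + 6*pi/49) - (-6*pi/49 - 1/49) = 12*pi/49.
Hence a_7 = (1/pi)·(12*pi/49) = 12/49.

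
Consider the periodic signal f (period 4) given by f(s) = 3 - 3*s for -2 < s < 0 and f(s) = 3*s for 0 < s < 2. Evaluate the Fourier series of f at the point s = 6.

s = 6 differs from s = 2 by 1 full period(s), and the series is 4-periodic.
At s = 2 the one-sided limits are f(2^-) = 6 and f(2^+) = 9.
By Dirichlet's theorem the series converges to their average, [(6) + (9)]/2 = 15/2.

15/2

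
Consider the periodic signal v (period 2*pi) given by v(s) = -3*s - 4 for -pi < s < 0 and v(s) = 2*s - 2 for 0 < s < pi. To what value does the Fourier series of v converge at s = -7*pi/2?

s = -7*pi/2 differs from s = pi/2 by -2 full period(s), and the series is 2*pi-periodic.
v is continuous at s = pi/2 with value -2 + pi, so the series converges to -2 + pi there.

-2 + pi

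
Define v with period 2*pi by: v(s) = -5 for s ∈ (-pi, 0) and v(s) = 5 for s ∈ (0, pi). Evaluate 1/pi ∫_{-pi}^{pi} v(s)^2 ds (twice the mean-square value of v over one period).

50

1/pi ∫_{-pi}^{pi} v(s)^2 ds = 1/pi · (50*pi) = 50.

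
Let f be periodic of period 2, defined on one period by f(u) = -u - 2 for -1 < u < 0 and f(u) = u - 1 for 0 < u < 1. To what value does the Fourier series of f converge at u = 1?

-1/2

At u = 1 the one-sided limits are f(1^-) = 0 and f(1^+) = -1.
By Dirichlet's theorem the series converges to their average, [(0) + (-1)]/2 = -1/2.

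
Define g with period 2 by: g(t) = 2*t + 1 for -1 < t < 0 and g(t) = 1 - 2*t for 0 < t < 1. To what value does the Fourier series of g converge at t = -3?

-1

t = -3 differs from t = 1 by -2 full period(s), and the series is 2-periodic.
g is continuous at t = 1 with value -1, so the series converges to -1 there.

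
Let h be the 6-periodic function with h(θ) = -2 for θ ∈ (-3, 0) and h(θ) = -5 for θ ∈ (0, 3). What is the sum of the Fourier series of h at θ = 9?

-7/2

θ = 9 differs from θ = -3 by 2 full period(s), and the series is 6-periodic.
At θ = -3 the one-sided limits are h(-3^-) = -5 and h(-3^+) = -2.
By Dirichlet's theorem the series converges to their average, [(-5) + (-2)]/2 = -7/2.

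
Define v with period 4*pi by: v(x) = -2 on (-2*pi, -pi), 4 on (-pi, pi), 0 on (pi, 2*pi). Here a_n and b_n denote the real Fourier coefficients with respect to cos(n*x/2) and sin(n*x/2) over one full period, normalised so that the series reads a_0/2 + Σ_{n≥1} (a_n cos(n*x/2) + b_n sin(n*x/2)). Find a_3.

-10/(3*pi)

a_3 = (1/(2*pi)) ∫_{-2*pi}^{2*pi} v(x) cos(3*x/2) dx.
Split the integral at the breakpoints.
Directly, an antiderivative of (-2) cos(3*x/2) is -4*sin(3*x/2)/3; evaluating from -2*pi to -pi: ∫_{-2*pi}^{-pi} (-2) cos(3*x/2) dx = (-4/3) - (0) = -4/3.
Directly, an antiderivative of (4) cos(3*x/2) is 8*sin(3*x/2)/3; evaluating from -pi to pi: ∫_{-pi}^{pi} (4) cos(3*x/2) dx = (-8/3) - (8/3) = -16/3.
∫_{pi}^{2*pi} (0) cos(3*x/2) dx = 0.
Summing the pieces and multiplying by (1/(2*pi)) gives a_3 = -10/(3*pi).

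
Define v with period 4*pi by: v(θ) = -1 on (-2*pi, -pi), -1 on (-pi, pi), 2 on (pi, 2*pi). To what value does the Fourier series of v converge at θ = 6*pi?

θ = 6*pi differs from θ = -2*pi by 2 full period(s), and the series is 4*pi-periodic.
At θ = -2*pi the one-sided limits are v(-2*pi^-) = 2 and v(-2*pi^+) = -1.
By Dirichlet's theorem the series converges to their average, [(2) + (-1)]/2 = 1/2.

1/2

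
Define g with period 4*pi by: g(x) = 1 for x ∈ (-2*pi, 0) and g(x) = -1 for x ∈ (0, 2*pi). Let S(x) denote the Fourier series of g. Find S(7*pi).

1

x = 7*pi differs from x = -pi by 2 full period(s), and the series is 4*pi-periodic.
g is continuous at x = -pi with value 1, so the series converges to 1 there.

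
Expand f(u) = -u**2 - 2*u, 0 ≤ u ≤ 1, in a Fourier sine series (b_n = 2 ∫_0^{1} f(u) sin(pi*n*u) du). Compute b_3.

b_3 = 2 ∫_0^{1} (-u**2 - 2*u) sin(3*pi*u) du.
Integrating by parts twice (tabular method), an antiderivative of (-u**2 - 2*u) sin(3*pi*u) is u**2*cos(3*pi*u)/(3*pi) - 2*u*sin(3*pi*u)/(9*pi**2) + 2*u*cos(3*pi*u)/(3*pi) - 2*sin(3*pi*u)/(9*pi**2) - 2*cos(3*pi*u)/(27*pi**3); evaluating from 0 to 1: ∫_{0}^{1} (-u**2 - 2*u) sin(3*pi*u) du = ((2/27 - pi**2)/pi**3) - (-2/(27*pi**3)) = (4/27 - pi**2)/pi**3.
Hence b_3 = 2·((4/27 - pi**2)/pi**3) = -2/pi + 8/(27*pi**3).

-2/pi + 8/(27*pi**3)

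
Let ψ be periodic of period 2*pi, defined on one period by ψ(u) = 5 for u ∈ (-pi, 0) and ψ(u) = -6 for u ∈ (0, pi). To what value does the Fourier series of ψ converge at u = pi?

u = pi differs from u = -pi by 1 full period(s), and the series is 2*pi-periodic.
At u = -pi the one-sided limits are ψ(-pi^-) = -6 and ψ(-pi^+) = 5.
By Dirichlet's theorem the series converges to their average, [(-6) + (5)]/2 = -1/2.

-1/2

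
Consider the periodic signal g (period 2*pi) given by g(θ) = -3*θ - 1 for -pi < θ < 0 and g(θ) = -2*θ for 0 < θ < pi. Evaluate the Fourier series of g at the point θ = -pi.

At θ = -pi the one-sided limits are g(-pi^-) = -2*pi and g(-pi^+) = -1 + 3*pi.
By Dirichlet's theorem the series converges to their average, [(-2*pi) + (-1 + 3*pi)]/2 = -1/2 + pi/2.

-1/2 + pi/2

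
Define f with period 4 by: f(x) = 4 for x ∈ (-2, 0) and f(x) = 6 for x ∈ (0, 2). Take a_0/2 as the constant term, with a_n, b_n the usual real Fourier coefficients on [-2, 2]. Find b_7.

4/(7*pi)

b_7 = 1/2 ∫_{-2}^{2} f(x) sin(7*pi*x/2) dx.
Split the integral at the breakpoints.
Directly, an antiderivative of (4) sin(7*pi*x/2) is -8*cos(7*pi*x/2)/(7*pi); evaluating from -2 to 0: ∫_{-2}^{0} (4) sin(7*pi*x/2) dx = (-8/(7*pi)) - (8/(7*pi)) = -16/(7*pi).
Directly, an antiderivative of (6) sin(7*pi*x/2) is -12*cos(7*pi*x/2)/(7*pi); evaluating from 0 to 2: ∫_{0}^{2} (6) sin(7*pi*x/2) dx = (12/(7*pi)) - (-12/(7*pi)) = 24/(7*pi).
Summing the pieces and multiplying by (1/2) gives b_7 = 4/(7*pi).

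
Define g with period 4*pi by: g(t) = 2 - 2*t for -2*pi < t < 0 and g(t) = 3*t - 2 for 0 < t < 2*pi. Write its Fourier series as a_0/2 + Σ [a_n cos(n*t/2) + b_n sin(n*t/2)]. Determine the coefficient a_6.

0

a_6 = (1/(2*pi)) ∫_{-2*pi}^{2*pi} g(t) cos(3*t) dt.
Split the integral at the breakpoints.
Integrating by parts (boundary term plus one more integral), an antiderivative of (2 - 2*t) cos(3*t) is -2*t*sin(3*t)/3 + 2*sin(3*t)/3 - 2*cos(3*t)/9; evaluating from -2*pi to 0: ∫_{-2*pi}^{0} (2 - 2*t) cos(3*t) dt = (-2/9) - (-2/9) = 0.
Integrating by parts (boundary term plus one more integral), an antiderivative of (3*t - 2) cos(3*t) is t*sin(3*t) - 2*sin(3*t)/3 + cos(3*t)/3; evaluating from 0 to 2*pi: ∫_{0}^{2*pi} (3*t - 2) cos(3*t) dt = (1/3) - (1/3) = 0.
Summing the pieces and multiplying by (1/(2*pi)) gives a_6 = 0.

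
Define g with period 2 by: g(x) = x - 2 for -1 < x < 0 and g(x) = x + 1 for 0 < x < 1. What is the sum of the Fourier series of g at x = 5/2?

3/2

x = 5/2 differs from x = 1/2 by 1 full period(s), and the series is 2-periodic.
g is continuous at x = 1/2 with value 3/2, so the series converges to 3/2 there.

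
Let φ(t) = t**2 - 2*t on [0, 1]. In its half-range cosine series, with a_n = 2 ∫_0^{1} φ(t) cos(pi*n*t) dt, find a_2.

pi**(-2)

a_2 = 2 ∫_0^{1} (t**2 - 2*t) cos(2*pi*t) dt.
Integrating by parts twice (tabular method), an antiderivative of (t**2 - 2*t) cos(2*pi*t) is t**2*sin(2*pi*t)/(2*pi) - t*sin(2*pi*t)/pi + t*cos(2*pi*t)/(2*pi**2) - sin(2*pi*t)/(4*pi**3) - cos(2*pi*t)/(2*pi**2); evaluating from 0 to 1: ∫_{0}^{1} (t**2 - 2*t) cos(2*pi*t) dt = (0) - (-1/(2*pi**2)) = 1/(2*pi**2).
Hence a_2 = 2·(1/(2*pi**2)) = pi**(-2).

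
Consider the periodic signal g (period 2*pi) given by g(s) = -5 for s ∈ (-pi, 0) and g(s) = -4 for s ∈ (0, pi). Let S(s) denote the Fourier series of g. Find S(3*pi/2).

-5

s = 3*pi/2 differs from s = -pi/2 by 1 full period(s), and the series is 2*pi-periodic.
g is continuous at s = -pi/2 with value -5, so the series converges to -5 there.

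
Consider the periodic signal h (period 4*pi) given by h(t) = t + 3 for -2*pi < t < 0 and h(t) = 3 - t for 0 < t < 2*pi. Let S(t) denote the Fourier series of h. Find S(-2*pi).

3 - 2*pi

h is continuous at t = -2*pi with value 3 - 2*pi, so the series converges to 3 - 2*pi there.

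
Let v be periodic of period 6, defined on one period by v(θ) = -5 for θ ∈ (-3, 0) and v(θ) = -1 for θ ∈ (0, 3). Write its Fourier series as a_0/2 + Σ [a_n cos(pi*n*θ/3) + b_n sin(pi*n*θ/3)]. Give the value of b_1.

8/pi

b_1 = 1/3 ∫_{-3}^{3} v(θ) sin(pi*θ/3) dθ.
Split the integral at the breakpoints.
Directly, an antiderivative of (-5) sin(pi*θ/3) is 15*cos(pi*θ/3)/pi; evaluating from -3 to 0: ∫_{-3}^{0} (-5) sin(pi*θ/3) dθ = (15/pi) - (-15/pi) = 30/pi.
Directly, an antiderivative of (-1) sin(pi*θ/3) is 3*cos(pi*θ/3)/pi; evaluating from 0 to 3: ∫_{0}^{3} (-1) sin(pi*θ/3) dθ = (-3/pi) - (3/pi) = -6/pi.
Summing the pieces and multiplying by (1/3) gives b_1 = 8/pi.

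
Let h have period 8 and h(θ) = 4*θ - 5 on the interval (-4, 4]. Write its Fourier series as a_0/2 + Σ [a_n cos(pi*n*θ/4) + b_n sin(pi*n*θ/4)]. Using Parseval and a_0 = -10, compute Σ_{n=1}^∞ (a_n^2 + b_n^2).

512/3

Parseval: a_0^2/2 + Σ_{n≥1} (a_n^2+b_n^2) = 1/4 ∫_{-4}^{4} h(θ)^2 dθ = 662/3.
Subtract a_0^2/2 = 50: Σ (a_n^2+b_n^2) = 512/3.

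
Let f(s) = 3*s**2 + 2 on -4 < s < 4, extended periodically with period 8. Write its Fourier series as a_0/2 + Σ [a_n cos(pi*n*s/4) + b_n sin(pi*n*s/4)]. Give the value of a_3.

a_3 = 1/4 ∫_{-4}^{4} f(s) cos(3*pi*s/4) ds.
f is even and cos(3*pi*s/4) is even, so the integrand is even and a_3 = 1/2 ∫_0^{4} f(s) cos(3*pi*s/4) ds.
Integrating by parts twice (tabular method), an antiderivative of (3*s**2 + 2) cos(3*pi*s/4) is 4*s**2*sin(3*pi*s/4)/pi + 32*s*cos(3*pi*s/4)/(3*pi**2) - 128*sin(3*pi*s/4)/(9*pi**3) + 8*sin(3*pi*s/4)/(3*pi); evaluating from 0 to 4: ∫_{0}^{4} (3*s**2 + 2) cos(3*pi*s/4) ds = (-128/(3*pi**2)) - (0) = -128/(3*pi**2).
Hence a_3 = (1/2)·(-128/(3*pi**2)) = -64/(3*pi**2).

-64/(3*pi**2)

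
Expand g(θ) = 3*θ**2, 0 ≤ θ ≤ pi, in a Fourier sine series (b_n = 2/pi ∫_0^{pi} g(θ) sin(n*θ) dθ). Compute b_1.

b_1 = 2/pi ∫_0^{pi} (3*θ**2) sin(θ) dθ.
Integrating by parts twice (tabular method), an antiderivative of (3*θ**2) sin(θ) is -3*θ**2*cos(θ) + 6*θ*sin(θ) + 6*cos(θ); evaluating from 0 to pi: ∫_{0}^{pi} (3*θ**2) sin(θ) dθ = (-6 + 3*pi**2) - (6) = -12 + 3*pi**2.
Hence b_1 = (2/pi)·(-12 + 3*pi**2) = -24/pi + 6*pi.

-24/pi + 6*pi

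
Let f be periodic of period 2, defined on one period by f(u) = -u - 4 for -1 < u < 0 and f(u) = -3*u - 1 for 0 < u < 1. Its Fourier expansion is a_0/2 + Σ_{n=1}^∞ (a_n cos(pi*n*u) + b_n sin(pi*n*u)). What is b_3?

2/(3*pi)

b_3 = ∫_{-1}^{1} f(u) sin(3*pi*u) du.
Split the integral at the breakpoints.
Integrating by parts (boundary term plus one more integral), an antiderivative of (-u - 4) sin(3*pi*u) is u*cos(3*pi*u)/(3*pi) - sin(3*pi*u)/(9*pi**2) + 4*cos(3*pi*u)/(3*pi); evaluating from -1 to 0: ∫_{-1}^{0} (-u - 4) sin(3*pi*u) du = (4/(3*pi)) - (-1/pi) = 7/(3*pi).
Integrating by parts (boundary term plus one more integral), an antiderivative of (-3*u - 1) sin(3*pi*u) is u*cos(3*pi*u)/pi - sin(3*pi*u)/(3*pi**2) + cos(3*pi*u)/(3*pi); evaluating from 0 to 1: ∫_{0}^{1} (-3*u - 1) sin(3*pi*u) du = (-4/(3*pi)) - (1/(3*pi)) = -5/(3*pi).
Summing the pieces gives b_3 = 2/(3*pi).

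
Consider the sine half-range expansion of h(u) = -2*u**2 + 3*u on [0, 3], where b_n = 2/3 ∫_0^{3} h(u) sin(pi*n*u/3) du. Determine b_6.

3/pi

b_6 = 2/3 ∫_0^{3} (-2*u**2 + 3*u) sin(2*pi*u) du.
Integrating by parts twice (tabular method), an antiderivative of (-2*u**2 + 3*u) sin(2*pi*u) is u**2*cos(2*pi*u)/pi - u*sin(2*pi*u)/pi**2 - 3*u*cos(2*pi*u)/(2*pi) + 3*sin(2*pi*u)/(4*pi**2) - cos(2*pi*u)/(2*pi**3); evaluating from 0 to 3: ∫_{0}^{3} (-2*u**2 + 3*u) sin(2*pi*u) du = ((-1 + 9*pi**2)/(2*pi**3)) - (-1/(2*pi**3)) = 9/(2*pi).
Hence b_6 = (2/3)·(9/(2*pi)) = 3/pi.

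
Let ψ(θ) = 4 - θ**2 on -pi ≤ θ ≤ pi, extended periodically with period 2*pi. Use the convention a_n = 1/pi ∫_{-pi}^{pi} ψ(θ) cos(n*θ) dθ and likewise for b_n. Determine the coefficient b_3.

0

b_3 = 1/pi ∫_{-pi}^{pi} ψ(θ) sin(3*θ) dθ.
ψ is even and sin(3*θ) is odd, so the integrand is odd over a symmetric interval and the integral vanishes.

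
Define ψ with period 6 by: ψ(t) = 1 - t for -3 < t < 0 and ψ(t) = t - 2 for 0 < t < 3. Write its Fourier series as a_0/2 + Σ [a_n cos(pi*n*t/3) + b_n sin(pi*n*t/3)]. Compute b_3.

b_3 = 1/3 ∫_{-3}^{3} ψ(t) sin(pi*t) dt.
Split the integral at the breakpoints.
Integrating by parts (boundary term plus one more integral), an antiderivative of (1 - t) sin(pi*t) is t*cos(pi*t)/pi - sin(pi*t)/pi**2 - cos(pi*t)/pi; evaluating from -3 to 0: ∫_{-3}^{0} (1 - t) sin(pi*t) dt = (-1/pi) - (4/pi) = -5/pi.
Integrating by parts (boundary term plus one more integral), an antiderivative of (t - 2) sin(pi*t) is -t*cos(pi*t)/pi + sin(pi*t)/pi**2 + 2*cos(pi*t)/pi; evaluating from 0 to 3: ∫_{0}^{3} (t - 2) sin(pi*t) dt = (1/pi) - (2/pi) = -1/pi.
Summing the pieces and multiplying by (1/3) gives b_3 = -2/pi.

-2/pi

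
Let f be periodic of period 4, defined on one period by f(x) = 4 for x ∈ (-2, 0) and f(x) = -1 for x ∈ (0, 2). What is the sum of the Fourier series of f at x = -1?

4

f is continuous at x = -1 with value 4, so the series converges to 4 there.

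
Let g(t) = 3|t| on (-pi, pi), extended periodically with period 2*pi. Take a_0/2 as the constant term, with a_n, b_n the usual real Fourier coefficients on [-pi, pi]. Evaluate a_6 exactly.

0

a_6 = 1/pi ∫_{-pi}^{pi} g(t) cos(6*t) dt.
g is even and cos(6*t) is even, so the integrand is even and a_6 = 2/pi ∫_0^{pi} g(t) cos(6*t) dt.
Integrating by parts (boundary term plus one more integral), an antiderivative of (3*t) cos(6*t) is t*sin(6*t)/2 + cos(6*t)/12; evaluating from 0 to pi: ∫_{0}^{pi} (3*t) cos(6*t) dt = (1/12) - (1/12) = 0.
Hence a_6 = (2/pi)·(0) = 0.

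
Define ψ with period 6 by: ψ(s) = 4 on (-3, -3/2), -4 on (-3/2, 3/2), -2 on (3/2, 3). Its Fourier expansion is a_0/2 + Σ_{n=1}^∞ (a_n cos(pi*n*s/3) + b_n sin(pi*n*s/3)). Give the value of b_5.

-6/(5*pi)

b_5 = 1/3 ∫_{-3}^{3} ψ(s) sin(5*pi*s/3) ds.
Split the integral at the breakpoints.
Directly, an antiderivative of (4) sin(5*pi*s/3) is -12*cos(5*pi*s/3)/(5*pi); evaluating from -3 to -3/2: ∫_{-3}^{-3/2} (4) sin(5*pi*s/3) ds = (0) - (12/(5*pi)) = -12/(5*pi).
Directly, an antiderivative of (-4) sin(5*pi*s/3) is 12*cos(5*pi*s/3)/(5*pi); evaluating from -3/2 to 3/2: ∫_{-3/2}^{3/2} (-4) sin(5*pi*s/3) ds = (0) - (0) = 0.
Directly, an antiderivative of (-2) sin(5*pi*s/3) is 6*cos(5*pi*s/3)/(5*pi); evaluating from 3/2 to 3: ∫_{3/2}^{3} (-2) sin(5*pi*s/3) ds = (-6/(5*pi)) - (0) = -6/(5*pi).
Summing the pieces and multiplying by (1/3) gives b_5 = -6/(5*pi).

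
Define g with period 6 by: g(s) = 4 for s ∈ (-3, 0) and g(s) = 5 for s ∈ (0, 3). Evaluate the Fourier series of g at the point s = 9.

s = 9 differs from s = -3 by 2 full period(s), and the series is 6-periodic.
At s = -3 the one-sided limits are g(-3^-) = 5 and g(-3^+) = 4.
By Dirichlet's theorem the series converges to their average, [(5) + (4)]/2 = 9/2.

9/2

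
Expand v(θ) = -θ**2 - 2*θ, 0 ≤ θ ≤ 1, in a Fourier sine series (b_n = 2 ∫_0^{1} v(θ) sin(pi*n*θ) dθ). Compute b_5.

2*(4 - 75*pi**2)/(125*pi**3)

b_5 = 2 ∫_0^{1} (-θ**2 - 2*θ) sin(5*pi*θ) dθ.
Integrating by parts twice (tabular method), an antiderivative of (-θ**2 - 2*θ) sin(5*pi*θ) is θ**2*cos(5*pi*θ)/(5*pi) - 2*θ*sin(5*pi*θ)/(25*pi**2) + 2*θ*cos(5*pi*θ)/(5*pi) - 2*sin(5*pi*θ)/(25*pi**2) - 2*cos(5*pi*θ)/(125*pi**3); evaluating from 0 to 1: ∫_{0}^{1} (-θ**2 - 2*θ) sin(5*pi*θ) dθ = ((2 - 75*pi**2)/(125*pi**3)) - (-2/(125*pi**3)) = (4 - 75*pi**2)/(125*pi**3).
Hence b_5 = 2·((4 - 75*pi**2)/(125*pi**3)) = 2*(4 - 75*pi**2)/(125*pi**3).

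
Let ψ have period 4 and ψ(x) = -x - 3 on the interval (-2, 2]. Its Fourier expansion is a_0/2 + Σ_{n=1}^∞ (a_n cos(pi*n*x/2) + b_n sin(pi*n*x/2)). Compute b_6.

2/(3*pi)

b_6 = 1/2 ∫_{-2}^{2} ψ(x) sin(3*pi*x) dx.
Integrating by parts (boundary term plus one more integral), an antiderivative of (-x - 3) sin(3*pi*x) is x*cos(3*pi*x)/(3*pi) - sin(3*pi*x)/(9*pi**2) + cos(3*pi*x)/pi; evaluating from -2 to 2: ∫_{-2}^{2} (-x - 3) sin(3*pi*x) dx = (5/(3*pi)) - (1/(3*pi)) = 4/(3*pi).
Hence b_6 = (1/2)·(4/(3*pi)) = 2/(3*pi).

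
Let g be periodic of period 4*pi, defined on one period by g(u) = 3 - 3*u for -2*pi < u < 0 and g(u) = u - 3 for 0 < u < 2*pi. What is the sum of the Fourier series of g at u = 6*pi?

u = 6*pi differs from u = 2*pi by 1 full period(s), and the series is 4*pi-periodic.
At u = 2*pi the one-sided limits are g(2*pi^-) = -3 + 2*pi and g(2*pi^+) = 3 + 6*pi.
By Dirichlet's theorem the series converges to their average, [(-3 + 2*pi) + (3 + 6*pi)]/2 = 4*pi.

4*pi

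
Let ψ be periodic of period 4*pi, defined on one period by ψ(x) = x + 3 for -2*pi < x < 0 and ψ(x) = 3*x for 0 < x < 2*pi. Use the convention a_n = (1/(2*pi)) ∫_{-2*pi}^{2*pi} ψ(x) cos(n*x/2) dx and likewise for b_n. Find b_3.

b_3 = (1/(2*pi)) ∫_{-2*pi}^{2*pi} ψ(x) sin(3*x/2) dx.
Split the integral at the breakpoints.
Integrating by parts (boundary term plus one more integral), an antiderivative of (x + 3) sin(3*x/2) is -2*x*cos(3*x/2)/3 + 4*sin(3*x/2)/9 - 2*cos(3*x/2); evaluating from -2*pi to 0: ∫_{-2*pi}^{0} (x + 3) sin(3*x/2) dx = (-2) - (2 - 4*pi/3) = -4 + 4*pi/3.
Integrating by parts (boundary term plus one more integral), an antiderivative of (3*x) sin(3*x/2) is -2*x*cos(3*x/2) + 4*sin(3*x/2)/3; evaluating from 0 to 2*pi: ∫_{0}^{2*pi} (3*x) sin(3*x/2) dx = (4*pi) - (0) = 4*pi.
Summing the pieces and multiplying by (1/(2*pi)) gives b_3 = 8/3 - 2/pi.

8/3 - 2/pi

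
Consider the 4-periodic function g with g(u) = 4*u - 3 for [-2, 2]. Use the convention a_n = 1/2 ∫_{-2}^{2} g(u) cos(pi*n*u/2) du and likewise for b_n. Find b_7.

16/(7*pi)

b_7 = 1/2 ∫_{-2}^{2} g(u) sin(7*pi*u/2) du.
Integrating by parts (boundary term plus one more integral), an antiderivative of (4*u - 3) sin(7*pi*u/2) is -8*u*cos(7*pi*u/2)/(7*pi) + 16*sin(7*pi*u/2)/(49*pi**2) + 6*cos(7*pi*u/2)/(7*pi); evaluating from -2 to 2: ∫_{-2}^{2} (4*u - 3) sin(7*pi*u/2) du = (10/(7*pi)) - (-22/(7*pi)) = 32/(7*pi).
Hence b_7 = (1/2)·(32/(7*pi)) = 16/(7*pi).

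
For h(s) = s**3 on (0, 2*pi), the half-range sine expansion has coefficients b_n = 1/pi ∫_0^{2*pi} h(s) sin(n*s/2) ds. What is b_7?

-96/343 + 16*pi**2/7

b_7 = 1/pi ∫_0^{2*pi} (s**3) sin(7*s/2) ds.
Integrating by parts three times (tabular method), an antiderivative of (s**3) sin(7*s/2) is -2*s**3*cos(7*s/2)/7 + 12*s**2*sin(7*s/2)/49 + 48*s*cos(7*s/2)/343 - 96*sin(7*s/2)/2401; evaluating from 0 to 2*pi: ∫_{0}^{2*pi} (s**3) sin(7*s/2) ds = (16*pi*(-6 + 49*pi**2)/343) - (0) = 16*pi*(-6 + 49*pi**2)/343.
Hence b_7 = (1/pi)·(16*pi*(-6 + 49*pi**2)/343) = -96/343 + 16*pi**2/7.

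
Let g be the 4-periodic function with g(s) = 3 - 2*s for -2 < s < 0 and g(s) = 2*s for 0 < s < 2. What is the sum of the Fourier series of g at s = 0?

At s = 0 the one-sided limits are g(0^-) = 3 and g(0^+) = 0.
By Dirichlet's theorem the series converges to their average, [(3) + (0)]/2 = 3/2.

3/2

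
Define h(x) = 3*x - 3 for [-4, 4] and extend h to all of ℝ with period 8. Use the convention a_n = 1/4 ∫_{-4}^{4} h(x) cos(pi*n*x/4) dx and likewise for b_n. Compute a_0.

-6

a_0 = 1/4 ∫_{-4}^{4} h(x) dx = 1/4 · (-24) = -6.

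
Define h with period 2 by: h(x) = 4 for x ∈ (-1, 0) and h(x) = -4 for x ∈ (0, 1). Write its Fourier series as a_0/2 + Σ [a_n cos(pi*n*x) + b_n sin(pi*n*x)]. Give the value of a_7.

0

a_7 = ∫_{-1}^{1} h(x) cos(7*pi*x) dx.
h is odd and cos(7*pi*x) is even, so the integrand is odd over a symmetric interval and the integral vanishes.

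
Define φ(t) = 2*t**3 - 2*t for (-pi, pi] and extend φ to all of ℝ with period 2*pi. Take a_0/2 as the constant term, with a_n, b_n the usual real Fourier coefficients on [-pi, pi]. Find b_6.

b_6 = 1/pi ∫_{-pi}^{pi} φ(t) sin(6*t) dt.
φ is odd and sin(6*t) is odd, so the integrand is even and b_6 = 2/pi ∫_0^{pi} φ(t) sin(6*t) dt.
Integrating by parts three times (tabular method), an antiderivative of (2*t**3 - 2*t) sin(6*t) is -t**3*cos(6*t)/3 + t**2*sin(6*t)/6 + 7*t*cos(6*t)/18 - 7*sin(6*t)/108; evaluating from 0 to pi: ∫_{0}^{pi} (2*t**3 - 2*t) sin(6*t) dt = (pi*(7 - 6*pi**2)/18) - (0) = pi*(7 - 6*pi**2)/18.
Hence b_6 = (2/pi)·(pi*(7 - 6*pi**2)/18) = 7/9 - 2*pi**2/3.

7/9 - 2*pi**2/3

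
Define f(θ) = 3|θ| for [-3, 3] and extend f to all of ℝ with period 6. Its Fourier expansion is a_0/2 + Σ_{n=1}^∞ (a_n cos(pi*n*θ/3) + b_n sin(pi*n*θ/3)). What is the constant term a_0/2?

a_0 = 1/3 ∫_{-3}^{3} f(θ) dθ = 1/3 · (27) = 9.
So the constant term a_0/2 = 9/2.

9/2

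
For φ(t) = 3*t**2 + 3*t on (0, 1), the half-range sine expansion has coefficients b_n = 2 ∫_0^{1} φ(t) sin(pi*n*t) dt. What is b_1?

-24/pi**3 + 12/pi

b_1 = 2 ∫_0^{1} (3*t**2 + 3*t) sin(pi*t) dt.
Integrating by parts twice (tabular method), an antiderivative of (3*t**2 + 3*t) sin(pi*t) is -3*t**2*cos(pi*t)/pi + 6*t*sin(pi*t)/pi**2 - 3*t*cos(pi*t)/pi + 3*sin(pi*t)/pi**2 + 6*cos(pi*t)/pi**3; evaluating from 0 to 1: ∫_{0}^{1} (3*t**2 + 3*t) sin(pi*t) dt = (-6/pi**3 + 6/pi) - (6/pi**3) = -12/pi**3 + 6/pi.
Hence b_1 = 2·(-12/pi**3 + 6/pi) = -24/pi**3 + 12/pi.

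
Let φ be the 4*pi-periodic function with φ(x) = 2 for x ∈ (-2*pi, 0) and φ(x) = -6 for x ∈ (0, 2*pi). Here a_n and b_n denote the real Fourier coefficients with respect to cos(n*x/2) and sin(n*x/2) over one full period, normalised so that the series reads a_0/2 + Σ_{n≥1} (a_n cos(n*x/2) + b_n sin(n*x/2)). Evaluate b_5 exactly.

b_5 = (1/(2*pi)) ∫_{-2*pi}^{2*pi} φ(x) sin(5*x/2) dx.
Split the integral at the breakpoints.
Directly, an antiderivative of (2) sin(5*x/2) is -4*cos(5*x/2)/5; evaluating from -2*pi to 0: ∫_{-2*pi}^{0} (2) sin(5*x/2) dx = (-4/5) - (4/5) = -8/5.
Directly, an antiderivative of (-6) sin(5*x/2) is 12*cos(5*x/2)/5; evaluating from 0 to 2*pi: ∫_{0}^{2*pi} (-6) sin(5*x/2) dx = (-12/5) - (12/5) = -24/5.
Summing the pieces and multiplying by (1/(2*pi)) gives b_5 = -16/(5*pi).

-16/(5*pi)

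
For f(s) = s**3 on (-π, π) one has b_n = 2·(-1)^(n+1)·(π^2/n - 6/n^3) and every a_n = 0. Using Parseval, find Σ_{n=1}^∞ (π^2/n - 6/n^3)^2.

Parseval: Σ b_n^2 = (1/π) ∫_{-π}^{π} f(s)^2 ds = 2*pi**6/7.
b_n^2 = 4·(π^2/n - 6/n^3)^2, so the sum equals (2*pi**6/7)/4 = pi**6/14.

pi**6/14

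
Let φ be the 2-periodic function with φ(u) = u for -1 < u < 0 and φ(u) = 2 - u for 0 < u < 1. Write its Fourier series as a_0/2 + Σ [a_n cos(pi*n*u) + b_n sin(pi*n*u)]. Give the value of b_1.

4/pi

b_1 = ∫_{-1}^{1} φ(u) sin(pi*u) du.
Split the integral at the breakpoints.
Integrating by parts (boundary term plus one more integral), an antiderivative of (u) sin(pi*u) is -u*cos(pi*u)/pi + sin(pi*u)/pi**2; evaluating from -1 to 0: ∫_{-1}^{0} (u) sin(pi*u) du = (0) - (-1/pi) = 1/pi.
Integrating by parts (boundary term plus one more integral), an antiderivative of (2 - u) sin(pi*u) is u*cos(pi*u)/pi - sin(pi*u)/pi**2 - 2*cos(pi*u)/pi; evaluating from 0 to 1: ∫_{0}^{1} (2 - u) sin(pi*u) du = (1/pi) - (-2/pi) = 3/pi.
Summing the pieces gives b_1 = 4/pi.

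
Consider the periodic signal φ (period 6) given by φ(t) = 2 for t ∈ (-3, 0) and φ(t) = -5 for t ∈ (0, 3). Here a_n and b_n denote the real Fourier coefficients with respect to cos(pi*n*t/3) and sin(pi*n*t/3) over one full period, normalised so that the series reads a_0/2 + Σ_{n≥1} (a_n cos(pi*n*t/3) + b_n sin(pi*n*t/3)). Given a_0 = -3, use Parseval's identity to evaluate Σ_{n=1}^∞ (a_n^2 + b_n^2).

49/2

Parseval: a_0^2/2 + Σ_{n≥1} (a_n^2+b_n^2) = 1/3 ∫_{-3}^{3} φ(t)^2 dt = 29.
Subtract a_0^2/2 = 9/2: Σ (a_n^2+b_n^2) = 49/2.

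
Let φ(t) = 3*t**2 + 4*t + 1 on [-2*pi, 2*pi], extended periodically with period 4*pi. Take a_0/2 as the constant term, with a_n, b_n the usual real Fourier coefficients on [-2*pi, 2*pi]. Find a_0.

2 + 8*pi**2

a_0 = (1/(2*pi)) ∫_{-2*pi}^{2*pi} φ(t) dt = (1/(2*pi)) · (4*pi + 16*pi**3) = 2 + 8*pi**2.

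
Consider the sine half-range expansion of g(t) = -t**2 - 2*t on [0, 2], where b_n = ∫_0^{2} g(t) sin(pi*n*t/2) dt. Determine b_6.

8/(3*pi)

b_6 = ∫_0^{2} (-t**2 - 2*t) sin(3*pi*t) dt.
Integrating by parts twice (tabular method), an antiderivative of (-t**2 - 2*t) sin(3*pi*t) is t**2*cos(3*pi*t)/(3*pi) - 2*t*sin(3*pi*t)/(9*pi**2) + 2*t*cos(3*pi*t)/(3*pi) - 2*sin(3*pi*t)/(9*pi**2) - 2*cos(3*pi*t)/(27*pi**3); evaluating from 0 to 2: ∫_{0}^{2} (-t**2 - 2*t) sin(3*pi*t) dt = (2*(-1 + 36*pi**2)/(27*pi**3)) - (-2/(27*pi**3)) = 8/(3*pi).
Hence b_6 = 8/(3*pi).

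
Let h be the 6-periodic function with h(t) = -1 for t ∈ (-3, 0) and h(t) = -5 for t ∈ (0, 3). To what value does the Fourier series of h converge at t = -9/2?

t = -9/2 differs from t = 3/2 by -1 full period(s), and the series is 6-periodic.
h is continuous at t = 3/2 with value -5, so the series converges to -5 there.

-5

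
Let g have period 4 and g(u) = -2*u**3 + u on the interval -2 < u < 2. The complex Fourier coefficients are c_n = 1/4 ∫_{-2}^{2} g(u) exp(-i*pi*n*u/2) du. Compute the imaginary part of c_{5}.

2*(-48 + 175*pi**2)/(125*pi**3)

Since g is real-valued, Im(c_{5}) = -1/4 ∫_{-2}^{2} g(u) sin(5*pi*u/2) du = -b_{5}/2.
g is odd and sin(5*pi*u/2) is odd, so the integrand is even: ∫_{-2}^{2} g(u) sin(5*pi*u/2) du = 2∫_0^{2} g(u) sin(5*pi*u/2) du.
Integrating by parts three times (tabular method), an antiderivative of (-2*u**3 + u) sin(5*pi*u/2) is 4*u**3*cos(5*pi*u/2)/(5*pi) - 24*u**2*sin(5*pi*u/2)/(25*pi**2) - 2*u*cos(5*pi*u/2)/(5*pi) - 96*u*cos(5*pi*u/2)/(125*pi**3) + 192*sin(5*pi*u/2)/(625*pi**4) + 4*sin(5*pi*u/2)/(25*pi**2); evaluating from 0 to 2: ∫_{0}^{2} (-2*u**3 + u) sin(5*pi*u/2) du = (4*(48 - 175*pi**2)/(125*pi**3)) - (0) = 4*(48 - 175*pi**2)/(125*pi**3).
So ∫_{-2}^{2} g(u) sin(5*pi*u/2) du = 8*(48 - 175*pi**2)/(125*pi**3).
Hence Im(c_{5}) = (-1/4)·(8*(48 - 175*pi**2)/(125*pi**3)) = 2*(-48 + 175*pi**2)/(125*pi**3).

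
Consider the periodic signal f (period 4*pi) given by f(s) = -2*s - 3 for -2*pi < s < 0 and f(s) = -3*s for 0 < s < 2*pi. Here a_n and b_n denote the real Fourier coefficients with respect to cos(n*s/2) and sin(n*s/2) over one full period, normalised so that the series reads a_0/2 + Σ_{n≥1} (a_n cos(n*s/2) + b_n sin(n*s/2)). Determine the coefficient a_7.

4/(49*pi)

a_7 = (1/(2*pi)) ∫_{-2*pi}^{2*pi} f(s) cos(7*s/2) ds.
Split the integral at the breakpoints.
Integrating by parts (boundary term plus one more integral), an antiderivative of (-2*s - 3) cos(7*s/2) is -4*s*sin(7*s/2)/7 - 6*sin(7*s/2)/7 - 8*cos(7*s/2)/49; evaluating from -2*pi to 0: ∫_{-2*pi}^{0} (-2*s - 3) cos(7*s/2) ds = (-8/49) - (8/49) = -16/49.
Integrating by parts (boundary term plus one more integral), an antiderivative of (-3*s) cos(7*s/2) is -6*s*sin(7*s/2)/7 - 12*cos(7*s/2)/49; evaluating from 0 to 2*pi: ∫_{0}^{2*pi} (-3*s) cos(7*s/2) ds = (12/49) - (-12/49) = 24/49.
Summing the pieces and multiplying by (1/(2*pi)) gives a_7 = 4/(49*pi).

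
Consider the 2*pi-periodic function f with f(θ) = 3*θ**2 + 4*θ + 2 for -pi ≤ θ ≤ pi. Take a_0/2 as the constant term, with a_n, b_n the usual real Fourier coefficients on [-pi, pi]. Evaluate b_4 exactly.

b_4 = 1/pi ∫_{-pi}^{pi} f(θ) sin(4*θ) dθ.
Integrating by parts twice (tabular method), an antiderivative of (3*θ**2 + 4*θ + 2) sin(4*θ) is -3*θ**2*cos(4*θ)/4 + 3*θ*sin(4*θ)/8 - θ*cos(4*θ) + sin(4*θ)/4 - 13*cos(4*θ)/32; evaluating from -pi to pi: ∫_{-pi}^{pi} (3*θ**2 + 4*θ + 2) sin(4*θ) dθ = (-3*pi**2/4 - pi - 13/32) - (-3*pi**2/4 - 13/32 + pi) = -2*pi.
Hence b_4 = (1/pi)·(-2*pi) = -2.

-2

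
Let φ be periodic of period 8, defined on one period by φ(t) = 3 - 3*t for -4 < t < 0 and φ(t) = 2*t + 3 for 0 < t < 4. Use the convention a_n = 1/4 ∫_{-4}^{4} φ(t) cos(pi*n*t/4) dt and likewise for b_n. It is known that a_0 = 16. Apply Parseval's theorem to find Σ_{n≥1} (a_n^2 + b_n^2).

58/3

Parseval: a_0^2/2 + Σ_{n≥1} (a_n^2+b_n^2) = 1/4 ∫_{-4}^{4} φ(t)^2 dt = 442/3.
Subtract a_0^2/2 = 128: Σ (a_n^2+b_n^2) = 58/3.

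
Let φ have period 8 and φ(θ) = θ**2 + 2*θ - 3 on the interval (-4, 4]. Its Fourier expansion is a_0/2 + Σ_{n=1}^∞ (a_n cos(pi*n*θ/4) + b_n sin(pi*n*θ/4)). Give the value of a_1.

-64/pi**2

a_1 = 1/4 ∫_{-4}^{4} φ(θ) cos(pi*θ/4) dθ.
Integrating by parts twice (tabular method), an antiderivative of (θ**2 + 2*θ - 3) cos(pi*θ/4) is 4*θ**2*sin(pi*θ/4)/pi + 8*θ*sin(pi*θ/4)/pi + 32*θ*cos(pi*θ/4)/pi**2 - 128*sin(pi*θ/4)/pi**3 - 12*sin(pi*θ/4)/pi + 32*cos(pi*θ/4)/pi**2; evaluating from -4 to 4: ∫_{-4}^{4} (θ**2 + 2*θ - 3) cos(pi*θ/4) dθ = (-160/pi**2) - (96/pi**2) = -256/pi**2.
Hence a_1 = (1/4)·(-256/pi**2) = -64/pi**2.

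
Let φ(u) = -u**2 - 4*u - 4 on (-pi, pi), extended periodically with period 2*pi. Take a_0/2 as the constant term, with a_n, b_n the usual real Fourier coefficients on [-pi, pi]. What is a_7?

4/49

a_7 = 1/pi ∫_{-pi}^{pi} φ(u) cos(7*u) du.
Integrating by parts twice (tabular method), an antiderivative of (-u**2 - 4*u - 4) cos(7*u) is -u**2*sin(7*u)/7 - 4*u*sin(7*u)/7 - 2*u*cos(7*u)/49 - 194*sin(7*u)/343 - 4*cos(7*u)/49; evaluating from -pi to pi: ∫_{-pi}^{pi} (-u**2 - 4*u - 4) cos(7*u) du = (4/49 + 2*pi/49) - (4/49 - 2*pi/49) = 4*pi/49.
Hence a_7 = (1/pi)·(4*pi/49) = 4/49.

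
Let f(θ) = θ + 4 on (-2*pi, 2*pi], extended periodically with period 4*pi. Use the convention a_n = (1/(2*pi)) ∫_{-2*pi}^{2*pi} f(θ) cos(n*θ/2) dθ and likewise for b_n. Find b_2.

b_2 = (1/(2*pi)) ∫_{-2*pi}^{2*pi} f(θ) sin(θ) dθ.
Integrating by parts (boundary term plus one more integral), an antiderivative of (θ + 4) sin(θ) is -θ*cos(θ) + sin(θ) - 4*cos(θ); evaluating from -2*pi to 2*pi: ∫_{-2*pi}^{2*pi} (θ + 4) sin(θ) dθ = (-2*pi - 4) - (-4 + 2*pi) = -4*pi.
Hence b_2 = (1/(2*pi))·(-4*pi) = -2.

-2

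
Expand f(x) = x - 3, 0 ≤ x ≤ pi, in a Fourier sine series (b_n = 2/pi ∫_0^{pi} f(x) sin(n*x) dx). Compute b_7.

2*(-6 + pi)/(7*pi)

b_7 = 2/pi ∫_0^{pi} (x - 3) sin(7*x) dx.
Integrating by parts (boundary term plus one more integral), an antiderivative of (x - 3) sin(7*x) is -x*cos(7*x)/7 + sin(7*x)/49 + 3*cos(7*x)/7; evaluating from 0 to pi: ∫_{0}^{pi} (x - 3) sin(7*x) dx = (-3/7 + pi/7) - (3/7) = -6/7 + pi/7.
Hence b_7 = (2/pi)·(-6/7 + pi/7) = 2*(-6 + pi)/(7*pi).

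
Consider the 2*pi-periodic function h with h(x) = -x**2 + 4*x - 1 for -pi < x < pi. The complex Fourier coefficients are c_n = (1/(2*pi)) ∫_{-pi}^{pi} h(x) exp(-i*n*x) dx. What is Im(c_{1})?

Since h is real-valued, Im(c_{1}) = -(1/(2*pi)) ∫_{-pi}^{pi} h(x) sin(x) dx = -b_{1}/2.
Integrating by parts twice (tabular method), an antiderivative of (-x**2 + 4*x - 1) sin(x) is x**2*cos(x) - 2*x*sin(x) - 4*x*cos(x) + 4*sin(x) - cos(x); evaluating from -pi to pi: ∫_{-pi}^{pi} (-x**2 + 4*x - 1) sin(x) dx = (-pi**2 + 1 + 4*pi) - (-4*pi - pi**2 + 1) = 8*pi.
Hence Im(c_{1}) = (-1/(2*pi))·(8*pi) = -4.

-4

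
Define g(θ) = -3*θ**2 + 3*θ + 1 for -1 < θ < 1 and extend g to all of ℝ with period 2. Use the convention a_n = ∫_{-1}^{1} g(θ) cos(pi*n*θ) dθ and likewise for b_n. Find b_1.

6/pi

b_1 = ∫_{-1}^{1} g(θ) sin(pi*θ) dθ.
Integrating by parts twice (tabular method), an antiderivative of (-3*θ**2 + 3*θ + 1) sin(pi*θ) is 3*θ**2*cos(pi*θ)/pi - 6*θ*sin(pi*θ)/pi**2 - 3*θ*cos(pi*θ)/pi + 3*sin(pi*θ)/pi**2 - cos(pi*θ)/pi - 6*cos(pi*θ)/pi**3; evaluating from -1 to 1: ∫_{-1}^{1} (-3*θ**2 + 3*θ + 1) sin(pi*θ) dθ = ((6 + pi**2)/pi**3) - (-5/pi + 6/pi**3) = 6/pi.
Hence b_1 = 6/pi.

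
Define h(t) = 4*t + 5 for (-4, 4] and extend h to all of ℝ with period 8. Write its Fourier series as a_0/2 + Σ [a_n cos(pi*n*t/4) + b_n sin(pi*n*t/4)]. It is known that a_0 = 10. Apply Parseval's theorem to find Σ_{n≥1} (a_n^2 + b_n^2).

Parseval: a_0^2/2 + Σ_{n≥1} (a_n^2+b_n^2) = 1/4 ∫_{-4}^{4} h(t)^2 dt = 662/3.
Subtract a_0^2/2 = 50: Σ (a_n^2+b_n^2) = 512/3.

512/3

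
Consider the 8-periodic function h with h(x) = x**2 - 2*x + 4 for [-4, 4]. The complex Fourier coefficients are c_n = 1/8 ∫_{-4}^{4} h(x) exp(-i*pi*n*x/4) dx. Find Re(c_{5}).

-32/(25*pi**2)

Since h is real-valued, Re(c_{5}) = 1/8 ∫_{-4}^{4} h(x) cos(5*pi*x/4) dx = a_{5}/2.
Integrating by parts twice (tabular method), an antiderivative of (x**2 - 2*x + 4) cos(5*pi*x/4) is 4*x**2*sin(5*pi*x/4)/(5*pi) - 8*x*sin(5*pi*x/4)/(5*pi) + 32*x*cos(5*pi*x/4)/(25*pi**2) - 128*sin(5*pi*x/4)/(125*pi**3) + 16*sin(5*pi*x/4)/(5*pi) - 32*cos(5*pi*x/4)/(25*pi**2); evaluating from -4 to 4: ∫_{-4}^{4} (x**2 - 2*x + 4) cos(5*pi*x/4) dx = (-96/(25*pi**2)) - (32/(5*pi**2)) = -256/(25*pi**2).
Hence Re(c_{5}) = (1/8)·(-256/(25*pi**2)) = -32/(25*pi**2).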